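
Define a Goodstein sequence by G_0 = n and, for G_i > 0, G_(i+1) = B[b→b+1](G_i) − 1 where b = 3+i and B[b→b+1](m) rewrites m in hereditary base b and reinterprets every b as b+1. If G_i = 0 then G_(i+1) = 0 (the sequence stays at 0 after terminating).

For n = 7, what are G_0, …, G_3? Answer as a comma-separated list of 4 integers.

[0] 7 ≡ 2·3 + 1 (base 3). Lift 4: 9. −1: 8.
[1] 8 ≡ 2·4 (base 4). Lift 5: 10. −1: 9.
[2] 9 ≡ 5 + 4 (base 5). Lift 6: 10. −1: 9.

7, 8, 9, 9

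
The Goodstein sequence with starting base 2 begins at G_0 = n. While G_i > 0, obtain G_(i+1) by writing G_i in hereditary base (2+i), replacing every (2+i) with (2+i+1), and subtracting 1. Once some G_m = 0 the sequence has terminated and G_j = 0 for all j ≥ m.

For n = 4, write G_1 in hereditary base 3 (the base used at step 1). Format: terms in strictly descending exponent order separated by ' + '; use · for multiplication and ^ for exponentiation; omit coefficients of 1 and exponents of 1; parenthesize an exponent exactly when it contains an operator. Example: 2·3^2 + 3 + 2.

G_0=4  [base 2] 2^2  →[2↦3]→  3^3 = 27  −1 ⇒ G_1=26
G_1=26  [base 3] 2·3^2 + 2·3 + 2  →[3↦4]→  2·4^2 + 2·4 + 2 = 42  −1 ⇒ G_2=41

2·3^2 + 2·3 + 2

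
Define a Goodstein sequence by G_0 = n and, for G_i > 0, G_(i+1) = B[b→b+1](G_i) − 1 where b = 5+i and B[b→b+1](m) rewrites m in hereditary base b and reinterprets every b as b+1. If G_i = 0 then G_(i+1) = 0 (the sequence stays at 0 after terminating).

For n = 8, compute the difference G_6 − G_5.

-1

(0) 8|_5 = 5 + 3 ↦ 6 + 3|_6 = 9 ⇒ 8
(1) 8|_6 = 6 + 2 ↦ 7 + 2|_7 = 9 ⇒ 8
(2) 8|_7 = 7 + 1 ↦ 8 + 1|_8 = 9 ⇒ 8
(3) 8|_8 = 8 ↦ 9|_9 = 9 ⇒ 8
(4) 8|_9 = 8 ↦ 8|_10 = 8 ⇒ 7
(5) 7|_10 = 7 ↦ 7|_11 = 7 ⇒ 6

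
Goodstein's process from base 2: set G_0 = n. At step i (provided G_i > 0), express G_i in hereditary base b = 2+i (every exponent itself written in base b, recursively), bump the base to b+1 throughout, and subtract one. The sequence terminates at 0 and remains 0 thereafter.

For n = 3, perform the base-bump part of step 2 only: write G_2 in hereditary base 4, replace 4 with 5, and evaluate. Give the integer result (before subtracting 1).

3

step 0: 3 = 2 + 1; sub 3 for 2: 3 + 1; = 4; G_1 = 4−1 = 3
step 1: 3 = 3; sub 4 for 3: 4; = 4; G_2 = 4−1 = 3
step 2: 3 = 3; sub 5 for 4: 3; = 3; G_3 = 3−1 = 2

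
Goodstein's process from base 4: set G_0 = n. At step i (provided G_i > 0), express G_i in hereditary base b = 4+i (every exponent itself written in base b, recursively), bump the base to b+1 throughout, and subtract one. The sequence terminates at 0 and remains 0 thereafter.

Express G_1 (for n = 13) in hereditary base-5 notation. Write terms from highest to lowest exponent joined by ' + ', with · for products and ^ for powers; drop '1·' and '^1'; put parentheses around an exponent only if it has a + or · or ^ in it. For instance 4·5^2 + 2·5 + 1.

13 —HB4→ 3·4 + 1 —bump→ 3·5 + 1 = 16 —(−1)→ 15
15 —HB5→ 3·5 —bump→ 3·6 = 18 —(−1)→ 17

3·5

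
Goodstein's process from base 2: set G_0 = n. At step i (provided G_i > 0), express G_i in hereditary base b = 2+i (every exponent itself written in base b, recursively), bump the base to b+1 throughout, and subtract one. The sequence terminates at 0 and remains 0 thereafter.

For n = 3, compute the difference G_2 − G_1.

i=0: 3 = 2 + 1 (b=2); 2→3: 3 + 1 = 4; 4−1 = 3
i=1: 3 = 3 (b=3); 3→4: 4 = 4; 4−1 = 3

0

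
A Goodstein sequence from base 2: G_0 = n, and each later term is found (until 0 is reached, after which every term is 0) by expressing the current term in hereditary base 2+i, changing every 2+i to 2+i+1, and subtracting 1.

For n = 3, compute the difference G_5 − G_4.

base 2: 3 = 2 + 1; at 3: 3 + 1 = 4; next = 3
base 3: 3 = 3; at 4: 4 = 4; next = 3
base 4: 3 = 3; at 5: 3 = 3; next = 2
base 5: 2 = 2; at 6: 2 = 2; next = 1
base 6: 1 = 1; at 7: 1 = 1; next = 0

-1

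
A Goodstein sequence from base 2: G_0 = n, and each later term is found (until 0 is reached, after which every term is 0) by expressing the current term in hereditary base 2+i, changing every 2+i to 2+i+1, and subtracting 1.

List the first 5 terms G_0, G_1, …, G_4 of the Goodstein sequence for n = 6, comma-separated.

(0) 6|_2 = 2^2 + 2 ↦ 3^3 + 3|_3 = 30 ⇒ 29
(1) 29|_3 = 3^3 + 2 ↦ 4^4 + 2|_4 = 258 ⇒ 257
(2) 257|_4 = 4^4 + 1 ↦ 5^5 + 1|_5 = 3126 ⇒ 3125
(3) 3125|_5 = 5^5 ↦ 6^6|_6 = 46656 ⇒ 46655

6, 29, 257, 3125, 46655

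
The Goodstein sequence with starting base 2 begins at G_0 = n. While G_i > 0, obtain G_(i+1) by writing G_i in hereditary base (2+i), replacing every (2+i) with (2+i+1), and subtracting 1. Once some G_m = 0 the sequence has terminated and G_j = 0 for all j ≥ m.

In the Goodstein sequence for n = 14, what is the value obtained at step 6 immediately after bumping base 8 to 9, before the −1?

3487116549

i=0: 14 = 2^(2 + 1) + 2^2 + 2 (b=2); 2→3: 3^(3 + 1) + 3^3 + 3 = 111; 111−1 = 110
i=1: 110 = 3^(3 + 1) + 3^3 + 2 (b=3); 3→4: 4^(4 + 1) + 4^4 + 2 = 1282; 1282−1 = 1281
i=2: 1281 = 4^(4 + 1) + 4^4 + 1 (b=4); 4→5: 5^(5 + 1) + 5^5 + 1 = 18751; 18751−1 = 18750
i=3: 18750 = 5^(5 + 1) + 5^5 (b=5); 5→6: 6^(6 + 1) + 6^6 = 326592; 326592−1 = 326591
i=4: 326591 = 6^(6 + 1) + 5·6^5 + 5·6^4 + 5·6^3 + 5·6^2 + 5·6 + 5 (b=6); 6→7: 7^(7 + 1) + 5·7^5 + 5·7^4 + 5·7^3 + 5·7^2 + 5·7 + 5 = 5862841; 5862841−1 = 5862840
i=5: 5862840 = 7^(7 + 1) + 5·7^5 + 5·7^4 + 5·7^3 + 5·7^2 + 5·7 + 4 (b=7); 7→8: 8^(8 + 1) + 5·8^5 + 5·8^4 + 5·8^3 + 5·8^2 + 5·8 + 4 = 134404972; 134404972−1 = 134404971
i=6: 134404971 = 8^(8 + 1) + 5·8^5 + 5·8^4 + 5·8^3 + 5·8^2 + 5·8 + 3 (b=8); 8→9: 9^(9 + 1) + 5·9^5 + 5·9^4 + 5·9^3 + 5·9^2 + 5·9 + 3 = 3487116549; 3487116549−1 = 3487116548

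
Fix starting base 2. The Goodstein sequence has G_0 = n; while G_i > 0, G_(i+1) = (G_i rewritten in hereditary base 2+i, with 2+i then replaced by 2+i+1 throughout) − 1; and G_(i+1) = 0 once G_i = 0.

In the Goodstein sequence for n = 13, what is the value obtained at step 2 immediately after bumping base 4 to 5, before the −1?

16093

G_0 = 13. HB_2(13) = 2^(2 + 1) + 2^2 + 1. Bump = 109. G_1 = 108.
G_1 = 108. HB_3(108) = 3^(3 + 1) + 3^3. Bump = 1280. G_2 = 1279.
G_2 = 1279. HB_4(1279) = 4^(4 + 1) + 3·4^3 + 3·4^2 + 3·4 + 3. Bump = 16093. G_3 = 16092.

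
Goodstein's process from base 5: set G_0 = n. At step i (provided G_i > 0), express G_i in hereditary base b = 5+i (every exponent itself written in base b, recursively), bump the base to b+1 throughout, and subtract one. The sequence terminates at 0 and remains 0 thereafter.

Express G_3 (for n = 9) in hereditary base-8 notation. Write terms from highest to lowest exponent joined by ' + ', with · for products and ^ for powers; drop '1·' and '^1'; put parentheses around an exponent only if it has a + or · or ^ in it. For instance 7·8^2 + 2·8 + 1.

8 + 1

[0] 9 ≡ 5 + 4 (base 5). Lift 6: 10. −1: 9.
[1] 9 ≡ 6 + 3 (base 6). Lift 7: 10. −1: 9.
[2] 9 ≡ 7 + 2 (base 7). Lift 8: 10. −1: 9.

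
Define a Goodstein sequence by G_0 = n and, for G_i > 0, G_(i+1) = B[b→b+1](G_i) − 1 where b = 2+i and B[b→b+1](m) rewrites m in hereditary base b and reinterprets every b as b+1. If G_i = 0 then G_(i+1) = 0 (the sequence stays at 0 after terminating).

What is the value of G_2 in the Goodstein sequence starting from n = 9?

1023

[0] 9 ≡ 2^(2 + 1) + 1 (base 2). Lift 3: 82. −1: 81.
[1] 81 ≡ 3^(3 + 1) (base 3). Lift 4: 1024. −1: 1023.
[2] 1023 ≡ 3·4^4 + 3·4^3 + 3·4^2 + 3·4 + 3 (base 4). Lift 5: 9843. −1: 9842.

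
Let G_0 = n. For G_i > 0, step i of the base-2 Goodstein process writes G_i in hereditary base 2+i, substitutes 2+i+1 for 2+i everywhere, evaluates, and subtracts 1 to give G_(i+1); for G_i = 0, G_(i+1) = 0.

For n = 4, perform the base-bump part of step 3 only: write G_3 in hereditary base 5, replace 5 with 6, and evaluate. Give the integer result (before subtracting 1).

84

G_0 = 4. HB_2(4) = 2^2. Bump = 27. G_1 = 26.
G_1 = 26. HB_3(26) = 2·3^2 + 2·3 + 2. Bump = 42. G_2 = 41.
G_2 = 41. HB_4(41) = 2·4^2 + 2·4 + 1. Bump = 61. G_3 = 60.
G_3 = 60. HB_5(60) = 2·5^2 + 2·5. Bump = 84. G_4 = 83.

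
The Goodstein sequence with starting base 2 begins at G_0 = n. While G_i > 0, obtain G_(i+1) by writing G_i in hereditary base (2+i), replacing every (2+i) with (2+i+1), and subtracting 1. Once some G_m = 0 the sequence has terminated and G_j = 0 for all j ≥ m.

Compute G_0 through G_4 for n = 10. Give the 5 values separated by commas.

[0] 10 ≡ 2^(2 + 1) + 2 (base 2). Lift 3: 84. −1: 83.
[1] 83 ≡ 3^(3 + 1) + 2 (base 3). Lift 4: 1026. −1: 1025.
[2] 1025 ≡ 4^(4 + 1) + 1 (base 4). Lift 5: 15626. −1: 15625.
[3] 15625 ≡ 5^(5 + 1) (base 5). Lift 6: 279936. −1: 279935.

10, 83, 1025, 15625, 279935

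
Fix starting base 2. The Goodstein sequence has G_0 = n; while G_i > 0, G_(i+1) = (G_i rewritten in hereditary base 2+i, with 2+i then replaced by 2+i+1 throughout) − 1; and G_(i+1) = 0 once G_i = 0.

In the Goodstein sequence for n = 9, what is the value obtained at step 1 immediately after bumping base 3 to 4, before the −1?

step 0: 9 = 2^(2 + 1) + 1; sub 3 for 2: 3^(3 + 1) + 1; = 82; G_1 = 82−1 = 81
step 1: 81 = 3^(3 + 1); sub 4 for 3: 4^(4 + 1); = 1024; G_2 = 1024−1 = 1023

1024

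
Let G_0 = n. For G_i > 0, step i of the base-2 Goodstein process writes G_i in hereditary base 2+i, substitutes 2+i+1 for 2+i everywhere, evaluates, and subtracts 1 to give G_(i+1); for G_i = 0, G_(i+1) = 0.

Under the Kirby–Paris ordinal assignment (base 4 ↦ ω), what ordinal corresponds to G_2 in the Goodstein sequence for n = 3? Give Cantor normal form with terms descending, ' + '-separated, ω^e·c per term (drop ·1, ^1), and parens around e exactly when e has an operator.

3

G_0 = 3. HB_2(3) = 2 + 1. Bump = 4. G_1 = 3.
G_1 = 3. HB_3(3) = 3. Bump = 4. G_2 = 3.
G_2 = 3. HB_4(3) = 3. Bump = 3. G_3 = 2.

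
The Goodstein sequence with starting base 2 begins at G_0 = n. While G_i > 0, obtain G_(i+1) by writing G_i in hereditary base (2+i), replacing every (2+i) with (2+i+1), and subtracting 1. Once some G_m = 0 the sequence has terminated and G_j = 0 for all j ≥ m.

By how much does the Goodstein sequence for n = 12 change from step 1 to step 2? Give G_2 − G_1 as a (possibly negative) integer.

958

G_0=12  [base 2] 2^(2 + 1) + 2^2  →[2↦3]→  3^(3 + 1) + 3^3 = 108  −1 ⇒ G_1=107
G_1=107  [base 3] 3^(3 + 1) + 2·3^2 + 2·3 + 2  →[3↦4]→  4^(4 + 1) + 2·4^2 + 2·4 + 2 = 1066  −1 ⇒ G_2=1065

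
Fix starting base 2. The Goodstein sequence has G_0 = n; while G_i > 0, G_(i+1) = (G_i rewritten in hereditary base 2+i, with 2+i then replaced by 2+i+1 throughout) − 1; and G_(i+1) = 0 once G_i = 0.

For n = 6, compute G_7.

332147

G_0=6  [base 2] 2^2 + 2  →[2↦3]→  3^3 + 3 = 30  −1 ⇒ G_1=29
G_1=29  [base 3] 3^3 + 2  →[3↦4]→  4^4 + 2 = 258  −1 ⇒ G_2=257
G_2=257  [base 4] 4^4 + 1  →[4↦5]→  5^5 + 1 = 3126  −1 ⇒ G_3=3125
G_3=3125  [base 5] 5^5  →[5↦6]→  6^6 = 46656  −1 ⇒ G_4=46655
G_4=46655  [base 6] 5·6^5 + 5·6^4 + 5·6^3 + 5·6^2 + 5·6 + 5  →[6↦7]→  5·7^5 + 5·7^4 + 5·7^3 + 5·7^2 + 5·7 + 5 = 98040  −1 ⇒ G_5=98039
G_5=98039  [base 7] 5·7^5 + 5·7^4 + 5·7^3 + 5·7^2 + 5·7 + 4  →[7↦8]→  5·8^5 + 5·8^4 + 5·8^3 + 5·8^2 + 5·8 + 4 = 187244  −1 ⇒ G_6=187243
G_6=187243  [base 8] 5·8^5 + 5·8^4 + 5·8^3 + 5·8^2 + 5·8 + 3  →[8↦9]→  5·9^5 + 5·9^4 + 5·9^3 + 5·9^2 + 5·9 + 3 = 332148  −1 ⇒ G_7=332147
G_7=332147  [base 9] 5·9^5 + 5·9^4 + 5·9^3 + 5·9^2 + 5·9 + 2  →[9↦10]→  5·10^5 + 5·10^4 + 5·10^3 + 5·10^2 + 5·10 + 2 = 555552  −1 ⇒ G_8=555551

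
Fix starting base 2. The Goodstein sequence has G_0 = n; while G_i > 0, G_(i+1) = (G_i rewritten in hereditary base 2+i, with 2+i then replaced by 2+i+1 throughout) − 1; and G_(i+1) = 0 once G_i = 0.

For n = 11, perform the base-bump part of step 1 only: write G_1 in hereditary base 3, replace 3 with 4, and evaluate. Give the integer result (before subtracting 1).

1028

i=0: 11 = 2^(2 + 1) + 2 + 1 (b=2); 2→3: 3^(3 + 1) + 3 + 1 = 85; 85−1 = 84
i=1: 84 = 3^(3 + 1) + 3 (b=3); 3→4: 4^(4 + 1) + 4 = 1028; 1028−1 = 1027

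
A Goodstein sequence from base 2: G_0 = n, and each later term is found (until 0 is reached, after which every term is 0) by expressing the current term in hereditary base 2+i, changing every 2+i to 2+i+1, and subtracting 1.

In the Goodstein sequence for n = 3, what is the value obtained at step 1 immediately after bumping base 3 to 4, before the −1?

4

G_0=3  [base 2] 2 + 1  →[2↦3]→  3 + 1 = 4  −1 ⇒ G_1=3
G_1=3  [base 3] 3  →[3↦4]→  4 = 4  −1 ⇒ G_2=3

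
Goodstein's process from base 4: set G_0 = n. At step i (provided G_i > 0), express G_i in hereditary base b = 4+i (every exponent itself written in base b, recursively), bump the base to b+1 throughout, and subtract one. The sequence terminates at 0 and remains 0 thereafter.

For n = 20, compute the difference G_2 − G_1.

10

base 4: 20 = 4^2 + 4; at 5: 5^2 + 5 = 30; next = 29
base 5: 29 = 5^2 + 4; at 6: 6^2 + 4 = 40; next = 39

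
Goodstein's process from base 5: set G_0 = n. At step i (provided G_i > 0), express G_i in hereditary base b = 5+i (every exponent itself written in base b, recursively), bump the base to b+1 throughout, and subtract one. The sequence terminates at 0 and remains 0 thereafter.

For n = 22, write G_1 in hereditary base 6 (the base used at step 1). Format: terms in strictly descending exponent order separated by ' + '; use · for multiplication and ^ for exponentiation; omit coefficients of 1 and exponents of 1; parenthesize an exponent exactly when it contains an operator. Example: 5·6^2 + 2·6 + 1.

4·6 + 1

i=0: 22 = 4·5 + 2 (b=5); 5→6: 4·6 + 2 = 26; 26−1 = 25
i=1: 25 = 4·6 + 1 (b=6); 6→7: 4·7 + 1 = 29; 29−1 = 28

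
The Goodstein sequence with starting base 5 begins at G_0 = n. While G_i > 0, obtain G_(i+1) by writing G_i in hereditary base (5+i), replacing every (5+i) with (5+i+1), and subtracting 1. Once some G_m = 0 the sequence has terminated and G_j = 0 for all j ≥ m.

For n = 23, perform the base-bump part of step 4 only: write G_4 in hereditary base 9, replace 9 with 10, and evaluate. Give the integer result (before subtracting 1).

38

i=0: 23 = 4·5 + 3 (b=5); 5→6: 4·6 + 3 = 27; 27−1 = 26
i=1: 26 = 4·6 + 2 (b=6); 6→7: 4·7 + 2 = 30; 30−1 = 29
i=2: 29 = 4·7 + 1 (b=7); 7→8: 4·8 + 1 = 33; 33−1 = 32
i=3: 32 = 4·8 (b=8); 8→9: 4·9 = 36; 36−1 = 35
i=4: 35 = 3·9 + 8 (b=9); 9→10: 3·10 + 8 = 38; 38−1 = 37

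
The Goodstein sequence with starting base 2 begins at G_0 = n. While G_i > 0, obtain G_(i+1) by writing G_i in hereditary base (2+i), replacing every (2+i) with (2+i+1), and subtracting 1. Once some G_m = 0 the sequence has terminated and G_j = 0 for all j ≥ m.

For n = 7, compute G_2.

259

[0] 7 ≡ 2^2 + 2 + 1 (base 2). Lift 3: 31. −1: 30.
[1] 30 ≡ 3^3 + 3 (base 3). Lift 4: 260. −1: 259.
[2] 259 ≡ 4^4 + 3 (base 4). Lift 5: 3128. −1: 3127.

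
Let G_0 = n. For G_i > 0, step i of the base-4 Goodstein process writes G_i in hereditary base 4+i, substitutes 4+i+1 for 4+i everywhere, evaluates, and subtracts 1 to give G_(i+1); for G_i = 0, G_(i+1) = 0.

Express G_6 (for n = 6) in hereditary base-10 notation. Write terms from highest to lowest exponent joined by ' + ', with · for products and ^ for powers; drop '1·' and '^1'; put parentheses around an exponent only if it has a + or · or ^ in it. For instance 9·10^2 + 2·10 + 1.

i=0: 6 = 4 + 2 (b=4); 4→5: 5 + 2 = 7; 7−1 = 6
i=1: 6 = 5 + 1 (b=5); 5→6: 6 + 1 = 7; 7−1 = 6
i=2: 6 = 6 (b=6); 6→7: 7 = 7; 7−1 = 6
i=3: 6 = 6 (b=7); 7→8: 6 = 6; 6−1 = 5
i=4: 5 = 5 (b=8); 8→9: 5 = 5; 5−1 = 4
i=5: 4 = 4 (b=9); 9→10: 4 = 4; 4−1 = 3
i=6: 3 = 3 (b=10); 10→11: 3 = 3; 3−1 = 2

3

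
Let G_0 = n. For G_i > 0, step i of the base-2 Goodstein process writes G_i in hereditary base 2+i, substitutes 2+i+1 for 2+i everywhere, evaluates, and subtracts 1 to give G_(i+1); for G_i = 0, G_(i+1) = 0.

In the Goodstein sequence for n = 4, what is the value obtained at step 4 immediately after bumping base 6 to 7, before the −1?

G_0 = 4. HB_2(4) = 2^2. Bump = 27. G_1 = 26.
G_1 = 26. HB_3(26) = 2·3^2 + 2·3 + 2. Bump = 42. G_2 = 41.
G_2 = 41. HB_4(41) = 2·4^2 + 2·4 + 1. Bump = 61. G_3 = 60.
G_3 = 60. HB_5(60) = 2·5^2 + 2·5. Bump = 84. G_4 = 83.
G_4 = 83. HB_6(83) = 2·6^2 + 6 + 5. Bump = 110. G_5 = 109.

110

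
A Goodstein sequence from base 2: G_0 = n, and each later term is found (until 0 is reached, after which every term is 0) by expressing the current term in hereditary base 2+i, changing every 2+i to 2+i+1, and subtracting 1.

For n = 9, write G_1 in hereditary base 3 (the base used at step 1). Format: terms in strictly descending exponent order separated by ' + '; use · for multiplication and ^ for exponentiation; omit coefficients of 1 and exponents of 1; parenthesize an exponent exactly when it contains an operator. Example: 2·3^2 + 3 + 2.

9 —HB2→ 2^(2 + 1) + 1 —bump→ 3^(3 + 1) + 1 = 82 —(−1)→ 81
81 —HB3→ 3^(3 + 1) —bump→ 4^(4 + 1) = 1024 —(−1)→ 1023

3^(3 + 1)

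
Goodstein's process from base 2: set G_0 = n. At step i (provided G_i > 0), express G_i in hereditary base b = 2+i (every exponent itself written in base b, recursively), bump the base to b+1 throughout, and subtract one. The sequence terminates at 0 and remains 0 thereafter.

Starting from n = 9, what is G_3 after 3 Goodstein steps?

[0] 9 ≡ 2^(2 + 1) + 1 (base 2). Lift 3: 82. −1: 81.
[1] 81 ≡ 3^(3 + 1) (base 3). Lift 4: 1024. −1: 1023.
[2] 1023 ≡ 3·4^4 + 3·4^3 + 3·4^2 + 3·4 + 3 (base 4). Lift 5: 9843. −1: 9842.

9842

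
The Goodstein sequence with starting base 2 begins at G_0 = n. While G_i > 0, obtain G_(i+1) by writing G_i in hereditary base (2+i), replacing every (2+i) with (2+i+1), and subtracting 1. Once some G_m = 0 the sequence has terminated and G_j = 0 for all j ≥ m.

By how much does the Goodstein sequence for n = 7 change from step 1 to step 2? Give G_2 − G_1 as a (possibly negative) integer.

base 2: 7 = 2^2 + 2 + 1; at 3: 3^3 + 3 + 1 = 31; next = 30
base 3: 30 = 3^3 + 3; at 4: 4^4 + 4 = 260; next = 259

229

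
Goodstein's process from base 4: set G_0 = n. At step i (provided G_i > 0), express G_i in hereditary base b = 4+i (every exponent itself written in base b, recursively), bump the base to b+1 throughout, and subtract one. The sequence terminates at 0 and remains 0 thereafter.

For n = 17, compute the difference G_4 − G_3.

G_0=17  [base 4] 4^2 + 1  →[4↦5]→  5^2 + 1 = 26  −1 ⇒ G_1=25
G_1=25  [base 5] 5^2  →[5↦6]→  6^2 = 36  −1 ⇒ G_2=35
G_2=35  [base 6] 5·6 + 5  →[6↦7]→  5·7 + 5 = 40  −1 ⇒ G_3=39
G_3=39  [base 7] 5·7 + 4  →[7↦8]→  5·8 + 4 = 44  −1 ⇒ G_4=43

4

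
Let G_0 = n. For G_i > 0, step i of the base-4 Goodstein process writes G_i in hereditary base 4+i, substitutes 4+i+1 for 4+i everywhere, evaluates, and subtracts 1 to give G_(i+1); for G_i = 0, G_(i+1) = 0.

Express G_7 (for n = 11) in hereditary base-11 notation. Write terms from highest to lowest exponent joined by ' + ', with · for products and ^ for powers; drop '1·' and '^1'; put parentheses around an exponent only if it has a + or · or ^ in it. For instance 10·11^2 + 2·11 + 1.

11 + 4

base 4: 11 = 2·4 + 3; at 5: 2·5 + 3 = 13; next = 12
base 5: 12 = 2·5 + 2; at 6: 2·6 + 2 = 14; next = 13
base 6: 13 = 2·6 + 1; at 7: 2·7 + 1 = 15; next = 14
base 7: 14 = 2·7; at 8: 2·8 = 16; next = 15
base 8: 15 = 8 + 7; at 9: 9 + 7 = 16; next = 15
base 9: 15 = 9 + 6; at 10: 10 + 6 = 16; next = 15
base 10: 15 = 10 + 5; at 11: 11 + 5 = 16; next = 15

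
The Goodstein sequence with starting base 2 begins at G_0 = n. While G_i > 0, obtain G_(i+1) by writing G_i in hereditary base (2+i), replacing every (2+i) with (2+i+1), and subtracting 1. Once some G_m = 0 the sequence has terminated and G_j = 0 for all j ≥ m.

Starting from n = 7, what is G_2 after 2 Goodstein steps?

7 —HB2→ 2^2 + 2 + 1 —bump→ 3^3 + 3 + 1 = 31 —(−1)→ 30
30 —HB3→ 3^3 + 3 —bump→ 4^4 + 4 = 260 —(−1)→ 259

259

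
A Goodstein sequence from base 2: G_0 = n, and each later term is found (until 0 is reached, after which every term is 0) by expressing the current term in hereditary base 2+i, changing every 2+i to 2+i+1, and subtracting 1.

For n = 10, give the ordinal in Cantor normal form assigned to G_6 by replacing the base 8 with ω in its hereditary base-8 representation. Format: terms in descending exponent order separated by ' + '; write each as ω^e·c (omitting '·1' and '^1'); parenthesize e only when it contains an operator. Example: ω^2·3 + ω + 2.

ω^ω·5 + ω^5·5 + ω^4·5 + ω^3·5 + ω^2·5 + ω·5 + 3

G_0 = 10. HB_2(10) = 2^(2 + 1) + 2. Bump = 84. G_1 = 83.
G_1 = 83. HB_3(83) = 3^(3 + 1) + 2. Bump = 1026. G_2 = 1025.
G_2 = 1025. HB_4(1025) = 4^(4 + 1) + 1. Bump = 15626. G_3 = 15625.
G_3 = 15625. HB_5(15625) = 5^(5 + 1). Bump = 279936. G_4 = 279935.
G_4 = 279935. HB_6(279935) = 5·6^6 + 5·6^5 + 5·6^4 + 5·6^3 + 5·6^2 + 5·6 + 5. Bump = 4215755. G_5 = 4215754.
G_5 = 4215754. HB_7(4215754) = 5·7^7 + 5·7^5 + 5·7^4 + 5·7^3 + 5·7^2 + 5·7 + 4. Bump = 84073324. G_6 = 84073323.
G_6 = 84073323. HB_8(84073323) = 5·8^8 + 5·8^5 + 5·8^4 + 5·8^3 + 5·8^2 + 5·8 + 3. Bump = 1937434593. G_7 = 1937434592.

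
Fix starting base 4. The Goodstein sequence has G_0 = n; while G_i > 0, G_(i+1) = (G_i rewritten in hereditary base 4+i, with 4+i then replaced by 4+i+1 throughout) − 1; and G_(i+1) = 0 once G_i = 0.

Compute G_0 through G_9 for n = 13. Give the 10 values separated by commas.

13, 15, 17, 18, 19, 20, 21, 22, 23, 23

G_0 = 13. HB_4(13) = 3·4 + 1. Bump = 16. G_1 = 15.
G_1 = 15. HB_5(15) = 3·5. Bump = 18. G_2 = 17.
G_2 = 17. HB_6(17) = 2·6 + 5. Bump = 19. G_3 = 18.
G_3 = 18. HB_7(18) = 2·7 + 4. Bump = 20. G_4 = 19.
G_4 = 19. HB_8(19) = 2·8 + 3. Bump = 21. G_5 = 20.
G_5 = 20. HB_9(20) = 2·9 + 2. Bump = 22. G_6 = 21.
G_6 = 21. HB_10(21) = 2·10 + 1. Bump = 23. G_7 = 22.
G_7 = 22. HB_11(22) = 2·11. Bump = 24. G_8 = 23.
G_8 = 23. HB_12(23) = 12 + 11. Bump = 24. G_9 = 23.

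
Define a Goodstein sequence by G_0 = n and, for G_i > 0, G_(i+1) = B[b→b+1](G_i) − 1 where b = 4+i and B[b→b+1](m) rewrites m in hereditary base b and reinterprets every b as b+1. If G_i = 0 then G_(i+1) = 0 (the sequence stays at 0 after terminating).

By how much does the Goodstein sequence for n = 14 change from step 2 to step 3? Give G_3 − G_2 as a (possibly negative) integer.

2

14 —HB4→ 3·4 + 2 —bump→ 3·5 + 2 = 17 —(−1)→ 16
16 —HB5→ 3·5 + 1 —bump→ 3·6 + 1 = 19 —(−1)→ 18
18 —HB6→ 3·6 —bump→ 3·7 = 21 —(−1)→ 20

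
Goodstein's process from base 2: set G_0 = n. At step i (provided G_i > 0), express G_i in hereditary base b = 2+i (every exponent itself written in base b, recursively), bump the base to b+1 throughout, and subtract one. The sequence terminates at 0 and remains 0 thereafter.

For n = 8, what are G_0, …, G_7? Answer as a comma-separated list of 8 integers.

step 0: 8 = 2^(2 + 1); sub 3 for 2: 3^(3 + 1); = 81; G_1 = 81−1 = 80
step 1: 80 = 2·3^3 + 2·3^2 + 2·3 + 2; sub 4 for 3: 2·4^4 + 2·4^2 + 2·4 + 2; = 554; G_2 = 554−1 = 553
step 2: 553 = 2·4^4 + 2·4^2 + 2·4 + 1; sub 5 for 4: 2·5^5 + 2·5^2 + 2·5 + 1; = 6311; G_3 = 6311−1 = 6310
step 3: 6310 = 2·5^5 + 2·5^2 + 2·5; sub 6 for 5: 2·6^6 + 2·6^2 + 2·6; = 93396; G_4 = 93396−1 = 93395
step 4: 93395 = 2·6^6 + 2·6^2 + 6 + 5; sub 7 for 6: 2·7^7 + 2·7^2 + 7 + 5; = 1647196; G_5 = 1647196−1 = 1647195
step 5: 1647195 = 2·7^7 + 2·7^2 + 7 + 4; sub 8 for 7: 2·8^8 + 2·8^2 + 8 + 4; = 33554572; G_6 = 33554572−1 = 33554571
step 6: 33554571 = 2·8^8 + 2·8^2 + 8 + 3; sub 9 for 8: 2·9^9 + 2·9^2 + 9 + 3; = 774841152; G_7 = 774841152−1 = 774841151

8, 80, 553, 6310, 93395, 1647195, 33554571, 774841151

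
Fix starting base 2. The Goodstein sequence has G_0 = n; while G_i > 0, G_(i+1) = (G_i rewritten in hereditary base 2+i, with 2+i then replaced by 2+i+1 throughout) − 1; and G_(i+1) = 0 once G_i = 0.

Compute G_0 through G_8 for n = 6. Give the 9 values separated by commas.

G_0=6  [base 2] 2^2 + 2  →[2↦3]→  3^3 + 3 = 30  −1 ⇒ G_1=29
G_1=29  [base 3] 3^3 + 2  →[3↦4]→  4^4 + 2 = 258  −1 ⇒ G_2=257
G_2=257  [base 4] 4^4 + 1  →[4↦5]→  5^5 + 1 = 3126  −1 ⇒ G_3=3125
G_3=3125  [base 5] 5^5  →[5↦6]→  6^6 = 46656  −1 ⇒ G_4=46655
G_4=46655  [base 6] 5·6^5 + 5·6^4 + 5·6^3 + 5·6^2 + 5·6 + 5  →[6↦7]→  5·7^5 + 5·7^4 + 5·7^3 + 5·7^2 + 5·7 + 5 = 98040  −1 ⇒ G_5=98039
G_5=98039  [base 7] 5·7^5 + 5·7^4 + 5·7^3 + 5·7^2 + 5·7 + 4  →[7↦8]→  5·8^5 + 5·8^4 + 5·8^3 + 5·8^2 + 5·8 + 4 = 187244  −1 ⇒ G_6=187243
G_6=187243  [base 8] 5·8^5 + 5·8^4 + 5·8^3 + 5·8^2 + 5·8 + 3  →[8↦9]→  5·9^5 + 5·9^4 + 5·9^3 + 5·9^2 + 5·9 + 3 = 332148  −1 ⇒ G_7=332147
G_7=332147  [base 9] 5·9^5 + 5·9^4 + 5·9^3 + 5·9^2 + 5·9 + 2  →[9↦10]→  5·10^5 + 5·10^4 + 5·10^3 + 5·10^2 + 5·10 + 2 = 555552  −1 ⇒ G_8=555551

6, 29, 257, 3125, 46655, 98039, 187243, 332147, 555551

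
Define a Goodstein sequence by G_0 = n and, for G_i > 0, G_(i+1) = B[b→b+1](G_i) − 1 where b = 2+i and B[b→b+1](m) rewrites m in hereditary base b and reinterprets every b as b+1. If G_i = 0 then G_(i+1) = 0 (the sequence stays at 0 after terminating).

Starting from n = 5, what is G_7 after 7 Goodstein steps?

2454

i=0: 5 = 2^2 + 1 (b=2); 2→3: 3^3 + 1 = 28; 28−1 = 27
i=1: 27 = 3^3 (b=3); 3→4: 4^4 = 256; 256−1 = 255
i=2: 255 = 3·4^3 + 3·4^2 + 3·4 + 3 (b=4); 4→5: 3·5^3 + 3·5^2 + 3·5 + 3 = 468; 468−1 = 467
i=3: 467 = 3·5^3 + 3·5^2 + 3·5 + 2 (b=5); 5→6: 3·6^3 + 3·6^2 + 3·6 + 2 = 776; 776−1 = 775
i=4: 775 = 3·6^3 + 3·6^2 + 3·6 + 1 (b=6); 6→7: 3·7^3 + 3·7^2 + 3·7 + 1 = 1198; 1198−1 = 1197
i=5: 1197 = 3·7^3 + 3·7^2 + 3·7 (b=7); 7→8: 3·8^3 + 3·8^2 + 3·8 = 1752; 1752−1 = 1751
i=6: 1751 = 3·8^3 + 3·8^2 + 2·8 + 7 (b=8); 8→9: 3·9^3 + 3·9^2 + 2·9 + 7 = 2455; 2455−1 = 2454
i=7: 2454 = 3·9^3 + 3·9^2 + 2·9 + 6 (b=9); 9→10: 3·10^3 + 3·10^2 + 2·10 + 6 = 3326; 3326−1 = 3325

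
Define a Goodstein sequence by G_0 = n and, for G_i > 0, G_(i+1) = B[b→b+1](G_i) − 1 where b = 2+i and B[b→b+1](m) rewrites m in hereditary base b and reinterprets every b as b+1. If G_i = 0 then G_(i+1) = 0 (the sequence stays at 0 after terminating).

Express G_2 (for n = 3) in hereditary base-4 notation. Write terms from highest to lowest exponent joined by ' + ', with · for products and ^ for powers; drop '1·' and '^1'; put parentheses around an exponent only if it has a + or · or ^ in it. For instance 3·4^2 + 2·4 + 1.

3

[0] 3 ≡ 2 + 1 (base 2). Lift 3: 4. −1: 3.
[1] 3 ≡ 3 (base 3). Lift 4: 4. −1: 3.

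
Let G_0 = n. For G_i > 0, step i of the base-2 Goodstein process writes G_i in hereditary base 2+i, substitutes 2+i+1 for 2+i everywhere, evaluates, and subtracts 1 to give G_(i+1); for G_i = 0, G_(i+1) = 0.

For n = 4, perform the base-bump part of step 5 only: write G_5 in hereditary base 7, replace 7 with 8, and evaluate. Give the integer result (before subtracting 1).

140

(0) 4|_2 = 2^2 ↦ 3^3|_3 = 27 ⇒ 26
(1) 26|_3 = 2·3^2 + 2·3 + 2 ↦ 2·4^2 + 2·4 + 2|_4 = 42 ⇒ 41
(2) 41|_4 = 2·4^2 + 2·4 + 1 ↦ 2·5^2 + 2·5 + 1|_5 = 61 ⇒ 60
(3) 60|_5 = 2·5^2 + 2·5 ↦ 2·6^2 + 2·6|_6 = 84 ⇒ 83
(4) 83|_6 = 2·6^2 + 6 + 5 ↦ 2·7^2 + 7 + 5|_7 = 110 ⇒ 109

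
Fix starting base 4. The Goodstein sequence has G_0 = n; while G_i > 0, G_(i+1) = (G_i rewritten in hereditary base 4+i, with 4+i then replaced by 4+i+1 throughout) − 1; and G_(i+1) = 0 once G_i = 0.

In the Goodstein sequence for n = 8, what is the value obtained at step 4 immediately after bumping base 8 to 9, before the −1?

[0] 8 ≡ 2·4 (base 4). Lift 5: 10. −1: 9.
[1] 9 ≡ 5 + 4 (base 5). Lift 6: 10. −1: 9.
[2] 9 ≡ 6 + 3 (base 6). Lift 7: 10. −1: 9.
[3] 9 ≡ 7 + 2 (base 7). Lift 8: 10. −1: 9.
[4] 9 ≡ 8 + 1 (base 8). Lift 9: 10. −1: 9.

10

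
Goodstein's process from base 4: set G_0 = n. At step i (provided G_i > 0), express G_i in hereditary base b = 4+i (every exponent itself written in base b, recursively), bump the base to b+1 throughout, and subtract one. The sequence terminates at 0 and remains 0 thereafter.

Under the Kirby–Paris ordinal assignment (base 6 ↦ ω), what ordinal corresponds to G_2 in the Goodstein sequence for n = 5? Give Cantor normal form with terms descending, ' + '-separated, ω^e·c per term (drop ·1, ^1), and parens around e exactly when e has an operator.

5

base 4: 5 = 4 + 1; at 5: 5 + 1 = 6; next = 5
base 5: 5 = 5; at 6: 6 = 6; next = 5
base 6: 5 = 5; at 7: 5 = 5; next = 4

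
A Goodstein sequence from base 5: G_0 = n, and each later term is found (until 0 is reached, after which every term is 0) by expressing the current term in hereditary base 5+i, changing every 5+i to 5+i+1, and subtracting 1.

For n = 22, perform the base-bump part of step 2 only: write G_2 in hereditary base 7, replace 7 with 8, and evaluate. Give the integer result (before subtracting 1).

32

base 5: 22 = 4·5 + 2; at 6: 4·6 + 2 = 26; next = 25
base 6: 25 = 4·6 + 1; at 7: 4·7 + 1 = 29; next = 28
base 7: 28 = 4·7; at 8: 4·8 = 32; next = 31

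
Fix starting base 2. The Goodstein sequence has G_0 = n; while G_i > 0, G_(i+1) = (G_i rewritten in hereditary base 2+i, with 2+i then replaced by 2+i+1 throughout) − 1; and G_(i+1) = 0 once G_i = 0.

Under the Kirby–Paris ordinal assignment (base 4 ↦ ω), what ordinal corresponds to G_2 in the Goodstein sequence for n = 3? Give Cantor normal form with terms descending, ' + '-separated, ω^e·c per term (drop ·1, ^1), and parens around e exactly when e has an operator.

G_0=3  [base 2] 2 + 1  →[2↦3]→  3 + 1 = 4  −1 ⇒ G_1=3
G_1=3  [base 3] 3  →[3↦4]→  4 = 4  −1 ⇒ G_2=3

3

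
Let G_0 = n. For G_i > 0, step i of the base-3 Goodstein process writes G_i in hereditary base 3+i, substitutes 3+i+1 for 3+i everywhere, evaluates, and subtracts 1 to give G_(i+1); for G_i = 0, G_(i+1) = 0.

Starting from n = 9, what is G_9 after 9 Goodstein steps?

(0) 9|_3 = 3^2 ↦ 4^2|_4 = 16 ⇒ 15
(1) 15|_4 = 3·4 + 3 ↦ 3·5 + 3|_5 = 18 ⇒ 17
(2) 17|_5 = 3·5 + 2 ↦ 3·6 + 2|_6 = 20 ⇒ 19
(3) 19|_6 = 3·6 + 1 ↦ 3·7 + 1|_7 = 22 ⇒ 21
(4) 21|_7 = 3·7 ↦ 3·8|_8 = 24 ⇒ 23
(5) 23|_8 = 2·8 + 7 ↦ 2·9 + 7|_9 = 25 ⇒ 24
(6) 24|_9 = 2·9 + 6 ↦ 2·10 + 6|_10 = 26 ⇒ 25
(7) 25|_10 = 2·10 + 5 ↦ 2·11 + 5|_11 = 27 ⇒ 26
(8) 26|_11 = 2·11 + 4 ↦ 2·12 + 4|_12 = 28 ⇒ 27

27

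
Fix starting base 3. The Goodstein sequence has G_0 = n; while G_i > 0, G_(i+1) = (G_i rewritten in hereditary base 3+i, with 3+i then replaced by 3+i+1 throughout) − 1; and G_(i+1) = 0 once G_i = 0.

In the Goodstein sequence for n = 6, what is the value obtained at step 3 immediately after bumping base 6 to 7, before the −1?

(0) 6|_3 = 2·3 ↦ 2·4|_4 = 8 ⇒ 7
(1) 7|_4 = 4 + 3 ↦ 5 + 3|_5 = 8 ⇒ 7
(2) 7|_5 = 5 + 2 ↦ 6 + 2|_6 = 8 ⇒ 7

8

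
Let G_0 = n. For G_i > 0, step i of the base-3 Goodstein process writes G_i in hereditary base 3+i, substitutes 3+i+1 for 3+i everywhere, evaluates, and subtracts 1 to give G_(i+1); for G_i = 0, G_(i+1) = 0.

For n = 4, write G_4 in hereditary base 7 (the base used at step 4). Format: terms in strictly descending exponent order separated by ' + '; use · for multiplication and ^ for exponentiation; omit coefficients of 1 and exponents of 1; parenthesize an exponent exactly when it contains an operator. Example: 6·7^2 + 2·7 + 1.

2

step 0: 4 = 3 + 1; sub 4 for 3: 4 + 1; = 5; G_1 = 5−1 = 4
step 1: 4 = 4; sub 5 for 4: 5; = 5; G_2 = 5−1 = 4
step 2: 4 = 4; sub 6 for 5: 4; = 4; G_3 = 4−1 = 3
step 3: 3 = 3; sub 7 for 6: 3; = 3; G_4 = 3−1 = 2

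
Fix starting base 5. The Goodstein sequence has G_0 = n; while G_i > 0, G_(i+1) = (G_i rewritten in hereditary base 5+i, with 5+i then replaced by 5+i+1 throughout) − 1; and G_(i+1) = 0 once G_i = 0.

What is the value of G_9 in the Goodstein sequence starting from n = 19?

[0] 19 ≡ 3·5 + 4 (base 5). Lift 6: 22. −1: 21.
[1] 21 ≡ 3·6 + 3 (base 6). Lift 7: 24. −1: 23.
[2] 23 ≡ 3·7 + 2 (base 7). Lift 8: 26. −1: 25.
[3] 25 ≡ 3·8 + 1 (base 8). Lift 9: 28. −1: 27.
[4] 27 ≡ 3·9 (base 9). Lift 10: 30. −1: 29.
[5] 29 ≡ 2·10 + 9 (base 10). Lift 11: 31. −1: 30.
[6] 30 ≡ 2·11 + 8 (base 11). Lift 12: 32. −1: 31.
[7] 31 ≡ 2·12 + 7 (base 12). Lift 13: 33. −1: 32.
[8] 32 ≡ 2·13 + 6 (base 13). Lift 14: 34. −1: 33.

33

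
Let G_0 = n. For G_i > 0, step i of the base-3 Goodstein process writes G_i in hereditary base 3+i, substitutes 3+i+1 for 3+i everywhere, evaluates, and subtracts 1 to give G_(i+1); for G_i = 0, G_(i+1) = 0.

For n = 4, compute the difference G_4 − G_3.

-1

G_0 = 4. HB_3(4) = 3 + 1. Bump = 5. G_1 = 4.
G_1 = 4. HB_4(4) = 4. Bump = 5. G_2 = 4.
G_2 = 4. HB_5(4) = 4. Bump = 4. G_3 = 3.
G_3 = 3. HB_6(3) = 3. Bump = 3. G_4 = 2.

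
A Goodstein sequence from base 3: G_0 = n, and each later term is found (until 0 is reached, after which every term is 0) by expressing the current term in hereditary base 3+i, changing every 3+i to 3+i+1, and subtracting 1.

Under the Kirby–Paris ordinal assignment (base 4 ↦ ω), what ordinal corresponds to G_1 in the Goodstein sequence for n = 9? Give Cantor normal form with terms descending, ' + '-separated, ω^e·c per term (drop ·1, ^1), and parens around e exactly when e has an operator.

ω·3 + 3

base 3: 9 = 3^2; at 4: 4^2 = 16; next = 15
base 4: 15 = 3·4 + 3; at 5: 3·5 + 3 = 18; next = 17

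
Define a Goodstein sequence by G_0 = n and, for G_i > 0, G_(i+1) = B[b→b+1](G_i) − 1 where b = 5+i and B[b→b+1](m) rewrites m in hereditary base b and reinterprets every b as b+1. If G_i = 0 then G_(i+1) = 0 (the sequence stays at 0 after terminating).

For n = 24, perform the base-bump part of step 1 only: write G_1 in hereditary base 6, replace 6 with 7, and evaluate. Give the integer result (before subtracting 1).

31

step 0: 24 = 4·5 + 4; sub 6 for 5: 4·6 + 4; = 28; G_1 = 28−1 = 27
step 1: 27 = 4·6 + 3; sub 7 for 6: 4·7 + 3; = 31; G_2 = 31−1 = 30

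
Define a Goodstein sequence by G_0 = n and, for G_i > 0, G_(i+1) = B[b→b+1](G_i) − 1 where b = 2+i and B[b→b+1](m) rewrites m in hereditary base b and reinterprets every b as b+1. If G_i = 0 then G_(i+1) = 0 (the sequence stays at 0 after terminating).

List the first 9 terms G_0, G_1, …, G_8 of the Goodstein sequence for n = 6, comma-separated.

6, 29, 257, 3125, 46655, 98039, 187243, 332147, 555551

G_0=6  [base 2] 2^2 + 2  →[2↦3]→  3^3 + 3 = 30  −1 ⇒ G_1=29
G_1=29  [base 3] 3^3 + 2  →[3↦4]→  4^4 + 2 = 258  −1 ⇒ G_2=257
G_2=257  [base 4] 4^4 + 1  →[4↦5]→  5^5 + 1 = 3126  −1 ⇒ G_3=3125
G_3=3125  [base 5] 5^5  →[5↦6]→  6^6 = 46656  −1 ⇒ G_4=46655
G_4=46655  [base 6] 5·6^5 + 5·6^4 + 5·6^3 + 5·6^2 + 5·6 + 5  →[6↦7]→  5·7^5 + 5·7^4 + 5·7^3 + 5·7^2 + 5·7 + 5 = 98040  −1 ⇒ G_5=98039
G_5=98039  [base 7] 5·7^5 + 5·7^4 + 5·7^3 + 5·7^2 + 5·7 + 4  →[7↦8]→  5·8^5 + 5·8^4 + 5·8^3 + 5·8^2 + 5·8 + 4 = 187244  −1 ⇒ G_6=187243
G_6=187243  [base 8] 5·8^5 + 5·8^4 + 5·8^3 + 5·8^2 + 5·8 + 3  →[8↦9]→  5·9^5 + 5·9^4 + 5·9^3 + 5·9^2 + 5·9 + 3 = 332148  −1 ⇒ G_7=332147
G_7=332147  [base 9] 5·9^5 + 5·9^4 + 5·9^3 + 5·9^2 + 5·9 + 2  →[9↦10]→  5·10^5 + 5·10^4 + 5·10^3 + 5·10^2 + 5·10 + 2 = 555552  −1 ⇒ G_8=555551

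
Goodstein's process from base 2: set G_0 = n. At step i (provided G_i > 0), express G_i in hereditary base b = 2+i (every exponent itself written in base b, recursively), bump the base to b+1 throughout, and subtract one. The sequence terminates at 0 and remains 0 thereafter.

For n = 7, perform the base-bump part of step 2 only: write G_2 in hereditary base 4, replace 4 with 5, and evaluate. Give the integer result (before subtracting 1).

[0] 7 ≡ 2^2 + 2 + 1 (base 2). Lift 3: 31. −1: 30.
[1] 30 ≡ 3^3 + 3 (base 3). Lift 4: 260. −1: 259.
[2] 259 ≡ 4^4 + 3 (base 4). Lift 5: 3128. −1: 3127.

3128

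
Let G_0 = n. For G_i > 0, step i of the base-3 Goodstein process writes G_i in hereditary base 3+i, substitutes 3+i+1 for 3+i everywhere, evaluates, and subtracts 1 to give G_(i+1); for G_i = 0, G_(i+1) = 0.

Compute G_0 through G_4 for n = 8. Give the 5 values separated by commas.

(0) 8|_3 = 2·3 + 2 ↦ 2·4 + 2|_4 = 10 ⇒ 9
(1) 9|_4 = 2·4 + 1 ↦ 2·5 + 1|_5 = 11 ⇒ 10
(2) 10|_5 = 2·5 ↦ 2·6|_6 = 12 ⇒ 11
(3) 11|_6 = 6 + 5 ↦ 7 + 5|_7 = 12 ⇒ 11

8, 9, 10, 11, 11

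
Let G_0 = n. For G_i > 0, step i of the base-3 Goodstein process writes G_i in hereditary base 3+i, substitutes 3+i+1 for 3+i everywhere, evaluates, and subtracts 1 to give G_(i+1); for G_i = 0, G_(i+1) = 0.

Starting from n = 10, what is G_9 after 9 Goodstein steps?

43

[0] 10 ≡ 3^2 + 1 (base 3). Lift 4: 17. −1: 16.
[1] 16 ≡ 4^2 (base 4). Lift 5: 25. −1: 24.
[2] 24 ≡ 4·5 + 4 (base 5). Lift 6: 28. −1: 27.
[3] 27 ≡ 4·6 + 3 (base 6). Lift 7: 31. −1: 30.
[4] 30 ≡ 4·7 + 2 (base 7). Lift 8: 34. −1: 33.
[5] 33 ≡ 4·8 + 1 (base 8). Lift 9: 37. −1: 36.
[6] 36 ≡ 4·9 (base 9). Lift 10: 40. −1: 39.
[7] 39 ≡ 3·10 + 9 (base 10). Lift 11: 42. −1: 41.
[8] 41 ≡ 3·11 + 8 (base 11). Lift 12: 44. −1: 43.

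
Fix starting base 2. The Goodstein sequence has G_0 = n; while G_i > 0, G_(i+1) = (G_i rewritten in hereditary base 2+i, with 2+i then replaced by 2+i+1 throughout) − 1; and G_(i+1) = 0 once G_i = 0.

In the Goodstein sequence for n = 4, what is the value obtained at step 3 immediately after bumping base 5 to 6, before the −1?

(0) 4|_2 = 2^2 ↦ 3^3|_3 = 27 ⇒ 26
(1) 26|_3 = 2·3^2 + 2·3 + 2 ↦ 2·4^2 + 2·4 + 2|_4 = 42 ⇒ 41
(2) 41|_4 = 2·4^2 + 2·4 + 1 ↦ 2·5^2 + 2·5 + 1|_5 = 61 ⇒ 60
(3) 60|_5 = 2·5^2 + 2·5 ↦ 2·6^2 + 2·6|_6 = 84 ⇒ 83

84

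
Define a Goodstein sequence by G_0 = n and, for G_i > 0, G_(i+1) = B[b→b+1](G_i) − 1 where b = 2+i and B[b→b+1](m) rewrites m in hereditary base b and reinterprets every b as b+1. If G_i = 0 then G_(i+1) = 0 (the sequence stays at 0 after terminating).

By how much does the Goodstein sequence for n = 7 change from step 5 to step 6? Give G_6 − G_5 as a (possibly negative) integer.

15953672

base 2: 7 = 2^2 + 2 + 1; at 3: 3^3 + 3 + 1 = 31; next = 30
base 3: 30 = 3^3 + 3; at 4: 4^4 + 4 = 260; next = 259
base 4: 259 = 4^4 + 3; at 5: 5^5 + 3 = 3128; next = 3127
base 5: 3127 = 5^5 + 2; at 6: 6^6 + 2 = 46658; next = 46657
base 6: 46657 = 6^6 + 1; at 7: 7^7 + 1 = 823544; next = 823543
base 7: 823543 = 7^7; at 8: 8^8 = 16777216; next = 16777215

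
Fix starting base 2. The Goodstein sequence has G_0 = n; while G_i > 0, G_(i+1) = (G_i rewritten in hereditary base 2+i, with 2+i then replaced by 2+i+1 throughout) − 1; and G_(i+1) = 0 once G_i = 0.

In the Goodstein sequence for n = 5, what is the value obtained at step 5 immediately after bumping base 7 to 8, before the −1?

1752

i=0: 5 = 2^2 + 1 (b=2); 2→3: 3^3 + 1 = 28; 28−1 = 27
i=1: 27 = 3^3 (b=3); 3→4: 4^4 = 256; 256−1 = 255
i=2: 255 = 3·4^3 + 3·4^2 + 3·4 + 3 (b=4); 4→5: 3·5^3 + 3·5^2 + 3·5 + 3 = 468; 468−1 = 467
i=3: 467 = 3·5^3 + 3·5^2 + 3·5 + 2 (b=5); 5→6: 3·6^3 + 3·6^2 + 3·6 + 2 = 776; 776−1 = 775
i=4: 775 = 3·6^3 + 3·6^2 + 3·6 + 1 (b=6); 6→7: 3·7^3 + 3·7^2 + 3·7 + 1 = 1198; 1198−1 = 1197
i=5: 1197 = 3·7^3 + 3·7^2 + 3·7 (b=7); 7→8: 3·8^3 + 3·8^2 + 3·8 = 1752; 1752−1 = 1751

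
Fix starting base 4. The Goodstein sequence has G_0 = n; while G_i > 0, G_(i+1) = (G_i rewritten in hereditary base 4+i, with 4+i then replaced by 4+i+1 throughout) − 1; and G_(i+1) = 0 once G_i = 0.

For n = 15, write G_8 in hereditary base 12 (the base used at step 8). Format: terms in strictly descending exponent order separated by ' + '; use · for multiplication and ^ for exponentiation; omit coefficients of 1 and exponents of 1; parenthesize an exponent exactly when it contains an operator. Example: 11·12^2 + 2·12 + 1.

G_0 = 15. HB_4(15) = 3·4 + 3. Bump = 18. G_1 = 17.
G_1 = 17. HB_5(17) = 3·5 + 2. Bump = 20. G_2 = 19.
G_2 = 19. HB_6(19) = 3·6 + 1. Bump = 22. G_3 = 21.
G_3 = 21. HB_7(21) = 3·7. Bump = 24. G_4 = 23.
G_4 = 23. HB_8(23) = 2·8 + 7. Bump = 25. G_5 = 24.
G_5 = 24. HB_9(24) = 2·9 + 6. Bump = 26. G_6 = 25.
G_6 = 25. HB_10(25) = 2·10 + 5. Bump = 27. G_7 = 26.
G_7 = 26. HB_11(26) = 2·11 + 4. Bump = 28. G_8 = 27.
G_8 = 27. HB_12(27) = 2·12 + 3. Bump = 29. G_9 = 28.

2·12 + 3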